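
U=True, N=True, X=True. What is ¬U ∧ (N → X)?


U = True, N = True, X = True
Expression: ¬U ∧ (N → X)
Step 1: ¬U = NOT True = False
Step 2: N → X = True → True (false only if N=True, X=False) = True
Step 3: (False) ∧ (True) = False AND True = False

False


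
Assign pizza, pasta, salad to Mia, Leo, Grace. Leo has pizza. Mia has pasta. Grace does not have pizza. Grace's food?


From clues:
  Mia → pasta
  Leo → pizza
By elimination, Grace gets the remaining.

salad


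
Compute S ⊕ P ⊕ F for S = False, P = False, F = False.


S = False, P = False, F = False
Step 1: S ⊕ P = False XOR False = False
Step 2: False ⊕ F = False XOR False = False
XOR is true when an odd number of operands are true.

False


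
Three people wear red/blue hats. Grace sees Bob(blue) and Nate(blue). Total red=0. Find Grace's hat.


Total red = 0, seen red = 0
Own red = 0 - 0 = 0
Grace's hat is blue.

blue


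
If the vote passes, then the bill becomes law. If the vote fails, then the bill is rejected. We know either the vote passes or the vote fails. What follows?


Constructive dilemma: (P → Q) ∧ (R → S), P ∨ R ⊢ Q ∨ S
Premise 1: the vote passes → the bill becomes law
Premise 2: the vote fails → the bill is rejected
Premise 3: the vote passes ∨ the vote fails
Case 1: Assuming the vote passes, then by Premise 1, the bill becomes law.
Case 2: Assuming the vote fails, then by Premise 2, the bill is rejected.
Since one of the vote passes or the vote fails must hold, we get the bill becomes law or the bill is rejected.

The bill becomes law or the bill is rejected.


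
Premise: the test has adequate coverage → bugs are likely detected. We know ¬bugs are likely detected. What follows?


Modus tollens: P → Q, ¬Q ⊢ ¬P
P: the test has adequate coverage
Q: bugs are likely detected
We have P → Q and Q is false.
By modus tollens, P must be false.

It is not the case that the test has adequate coverage


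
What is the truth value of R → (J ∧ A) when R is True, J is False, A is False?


R = True, J = False, A = False
Step 1: J ∧ A = False AND False = False
Step 2: R → (False): false only when R=True and consequent=False.
Result: False

False


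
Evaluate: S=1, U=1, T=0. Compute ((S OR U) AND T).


S OR U = 1|1 = 1
1 AND 0 = 0

0


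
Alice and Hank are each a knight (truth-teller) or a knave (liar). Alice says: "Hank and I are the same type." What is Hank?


Alice says: "Hank and I are the same type."
Case 1: Alice is a Knight (truth-teller)
  Statement is true → they ARE the same → Hank is also a Knight
Case 2: Alice is a Knave (liar)
  Statement is false → they are NOT the same → Hank is a Knight
In both cases, Hank is a Knight.

Knight


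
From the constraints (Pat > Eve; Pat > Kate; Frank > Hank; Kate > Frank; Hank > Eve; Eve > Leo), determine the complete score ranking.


Constraints: Pat > Eve; Pat > Kate; Frank > Hank; Kate > Frank; Hank > Eve; Eve > Leo
Method: at each step, the next-highest is the one remaining person who never appears on the smaller side of a constraint between remaining people.
  Step 1: remaining {Eve, Pat, Hank, Kate, Frank, Leo}; on the smaller side: {Eve, Hank, Kate, Frank, Leo} → Pat is next (Pat > Eve; Pat > Kate).
  Step 2: remaining {Eve, Hank, Kate, Frank, Leo}; on the smaller side: {Eve, Hank, Frank, Leo} → Kate is next (Kate > Frank).
  Step 3: remaining {Eve, Hank, Frank, Leo}; on the smaller side: {Eve, Hank, Leo} → Frank is next (Frank > Hank).
  Step 4: remaining {Eve, Hank, Leo}; on the smaller side: {Eve, Leo} → Hank is next (Hank > Eve).
  Step 5: remaining {Eve, Leo}; on the smaller side: {Leo} → Eve is next (Eve > Leo).
  Step 6: only Leo remains → lowest.
Final ranking (highest to lowest):

Pat > Kate > Frank > Hank > Eve > Leo


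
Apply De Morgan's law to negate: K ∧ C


De Morgan's law: ¬(P ∧ Q) ≡ ¬P ∨ ¬Q
¬(K ∧ C) = ¬K ∨ ¬C

¬K ∨ ¬C


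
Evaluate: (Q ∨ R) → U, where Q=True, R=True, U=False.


Q = True, R = True, U = False
Expression: (Q ∨ R) → U
Step 1: Q ∨ R = True OR True = True
Step 2: (True) → U = True → False (false only if antecedent True and consequent False) = False

False


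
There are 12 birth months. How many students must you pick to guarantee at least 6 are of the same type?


Pigeonhole: to guarantee k in one of n categories, need (k-1)×n + 1.
k = 6, n = 12
Minimum = (6-1) × 12 + 1 = 5 × 12 + 1

61


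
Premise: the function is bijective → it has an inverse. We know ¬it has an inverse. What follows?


Modus tollens: P → Q, ¬Q ⊢ ¬P
P: the function is bijective
Q: it has an inverse
We have P → Q and Q is false.
By modus tollens, P must be false.

It is not the case that the function is bijective


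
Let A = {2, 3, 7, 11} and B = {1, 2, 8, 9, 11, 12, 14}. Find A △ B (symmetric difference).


A = {2, 3, 7, 11}
B = {1, 2, 8, 9, 11, 12, 14}
Operation: symmetric difference
In A only: [3, 7], in B only: [1, 8, 9, 12, 14]

{1, 3, 7, 8, 9, 12, 14}


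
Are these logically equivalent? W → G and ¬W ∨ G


Expression 1: W → G
Expression 2: ¬W ∨ G
Truth table (W G | Expr1 Expr2):
  T T |   T     T
  T F |   F     F
  F T |   T     T
  F F |   T     T
All 4 rows agree, so the expressions are logically equivalent.

Yes


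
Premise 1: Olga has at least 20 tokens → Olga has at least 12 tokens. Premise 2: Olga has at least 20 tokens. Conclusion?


Modus ponens: P → Q, P ⊢ Q
P: Olga has at least 20 tokens
Q: Olga has at least 12 tokens
We have P → Q and P is true.
By modus ponens, Q must be true.

Olga has at least 12 tokens


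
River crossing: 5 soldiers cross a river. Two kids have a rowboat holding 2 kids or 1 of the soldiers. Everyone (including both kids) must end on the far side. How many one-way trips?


Per crossing of one of the soldiers: kids→, one←, one of the soldiers→, one← = 4 trips
5 × 4 = 20, + 1 final kids→ = 21
Minimum trips = 21

21


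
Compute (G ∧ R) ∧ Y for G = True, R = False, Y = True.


G = True, R = False, Y = True
Step 1: G ∧ R = True AND False = False
Step 2: False ∧ Y = False AND True = False
AND is true only when ALL operands are true.

False


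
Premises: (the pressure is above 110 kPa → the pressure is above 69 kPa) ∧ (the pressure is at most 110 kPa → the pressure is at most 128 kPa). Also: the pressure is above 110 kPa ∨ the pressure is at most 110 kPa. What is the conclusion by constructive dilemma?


Constructive dilemma: (P → Q) ∧ (R → S), P ∨ R ⊢ Q ∨ S
Premise 1: the pressure is above 110 kPa → the pressure is above 69 kPa
Premise 2: the pressure is at most 110 kPa → the pressure is at most 128 kPa
Premise 3: the pressure is above 110 kPa ∨ the pressure is at most 110 kPa
Case 1: Assuming the pressure is above 110 kPa, then by Premise 1, the pressure is above 69 kPa.
Case 2: Assuming the pressure is at most 110 kPa, then by Premise 2, the pressure is at most 128 kPa.
Since one of the pressure is above 110 kPa or the pressure is at most 110 kPa must hold, we get the pressure is above 69 kPa or the pressure is at most 128 kPa.

The pressure is above 69 kPa or the pressure is at most 128 kPa.


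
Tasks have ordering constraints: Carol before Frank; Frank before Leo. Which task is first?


Constraints: Carol before Frank; Frank before Leo
The first task can have nothing scheduled before it, so it must never appear on the right of a 'before'.
Tasks appearing after some 'before': Frank, Leo.
The only task not in that list is Carol → it is first.

Carol


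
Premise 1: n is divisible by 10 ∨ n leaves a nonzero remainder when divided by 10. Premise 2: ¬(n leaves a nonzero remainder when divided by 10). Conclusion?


Disjunctive syllogism: P ∨ Q, ¬P ⊢ Q
Disjunction: n is divisible by 10 ∨ n leaves a nonzero remainder when divided by 10
We know it is not the case that n leaves a nonzero remainder when divided by 10.
By disjunctive syllogism, the other disjunct must be true.

n is divisible by 10


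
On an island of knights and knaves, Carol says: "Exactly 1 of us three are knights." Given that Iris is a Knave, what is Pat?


Carol claims exactly 1 knights among Carol, Iris, Pat.
Given: Iris is a Knave.

Case 1: Carol is a Knight (tells truth)
  Then exactly 1 of the three are knights.
  Counting Carol, Iris: 1 knight(s) so far. Need 0 more → Pat = Knave.
Case 2: Carol is a Knave (lies)
  Then the count is NOT 1.
  If Pat = Knight, count = 1 = 1 → claim would be true, contradicts lie.
  If Pat = Knave, count = 0 ≠ 1 → lie confirmed ✓

Pat is a Knave.

Knave


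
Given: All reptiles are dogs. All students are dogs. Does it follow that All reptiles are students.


Premise 1: All reptiles are dogs.
Premise 2: All students are dogs.
Conclusion: All reptiles are students.
Fallacy: undistributed middle. dogs is predicate in both.
Counterexample: reptiles and students could be disjoint subsets of dogs.

Invalid


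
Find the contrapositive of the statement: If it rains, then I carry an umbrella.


Original: If it rains, then I carry an umbrella
Contrapositive: If ¬Q, then ¬P
Negate Q: not (I carry an umbrella)
Negate P: not (it rains)

If not (I carry an umbrella), then not (it rains).


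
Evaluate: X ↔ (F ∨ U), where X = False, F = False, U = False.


X = False, F = False, U = False
Step 1: F ∨ U = False OR False = False
Step 2: X ↔ (False): true when both sides have same truth value.
Result: False ↔ False = True

True


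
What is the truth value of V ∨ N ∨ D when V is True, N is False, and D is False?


V = True, N = False, D = False
Step 1: V ∨ N = True OR False = True
Step 2: True ∨ D = True OR False = True
OR is true when at least one operand is true.

True


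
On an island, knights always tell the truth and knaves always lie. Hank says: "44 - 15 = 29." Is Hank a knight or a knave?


Statement: "44 - 15 = 29."
Actual: 44 - 15 = 29
Claimed: 29
Statement is TRUE → Hank tells the truth → Knight

Knight


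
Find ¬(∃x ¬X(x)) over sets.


Original: ∃x ¬X(x)
Rule: ¬∀→∃, ¬∃→∀, negate predicate.
Negation: ∀x X(x)

∀x X(x)


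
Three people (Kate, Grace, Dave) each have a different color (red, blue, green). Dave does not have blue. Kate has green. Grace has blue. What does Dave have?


From clues:
  Kate → green
  Grace → blue
By elimination, Dave gets the remaining.

red


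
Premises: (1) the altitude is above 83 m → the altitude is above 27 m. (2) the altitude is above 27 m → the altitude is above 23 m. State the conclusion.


Hypothetical syllogism: P → Q, Q → R ⊢ P → R
Premise 1: the altitude is above 83 m → the altitude is above 27 m
Premise 2: the altitude is above 27 m → the altitude is above 23 m
Chain the implications: the middle term (the altitude is above 27 m) links the two.
Conclusion: If the altitude is above 83 m, then the altitude is above 23 m.

If the altitude is above 83 m, then the altitude is above 23 m.


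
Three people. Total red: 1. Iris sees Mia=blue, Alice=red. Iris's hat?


Total red = 1, seen red = 1
Own red = 1 - 1 = 0
Iris's hat is blue.

blue


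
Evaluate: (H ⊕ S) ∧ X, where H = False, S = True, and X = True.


H = False, S = True, X = True
Step 1: H ⊕ S = False XOR True = True
Step 2: True ∧ X = True AND True = True
XOR true when exactly one of H,S is true; then AND with X.

True


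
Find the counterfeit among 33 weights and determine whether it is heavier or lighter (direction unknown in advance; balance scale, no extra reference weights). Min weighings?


Let n = 33. 66 possibilities (n weights × lighter/heavier); each weighing has 3 outcomes.
Bound for k weighings: say the first weighing puts j weights on each pan. If it tips, the 2j weighed weights remain suspects (each with a known direction) and k-1 weighings give 3^(k-1) outcomes; 3^(k-1) is odd, so 2j ≤ 3^(k-1) - 1. If it balances, the n - 2j unweighed weights remain with direction unknown: 2(n - 2j) ≤ 3^(k-1) - 1 by the same parity argument. Adding, n ≤ (3^(k-1) - 1) + (3^(k-1) - 1)/2 = (3^k - 3)/2, and the classical three-group strategy achieves this (3 weights in 2 weighings, 12 in 3, 39 in 4, 120 in 5).
So we need the smallest k with (3^k - 3)/2 ≥ 33.
k = 3: (3^3 - 3)/2 = 12 < 33 ✗
k = 4: (3^4 - 3)/2 = 39 ≥ 33 ✓

4


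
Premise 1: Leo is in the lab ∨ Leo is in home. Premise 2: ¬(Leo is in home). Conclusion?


Disjunctive syllogism: P ∨ Q, ¬P ⊢ Q
Disjunction: Leo is in the lab ∨ Leo is in home
We know it is not the case that Leo is in home.
By disjunctive syllogism, the other disjunct must be true.

Leo is in the lab


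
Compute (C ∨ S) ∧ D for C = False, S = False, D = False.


C = False, S = False, D = False
Step 1: C ∨ S = False OR False = False
Step 2: False ∧ D = False AND False = False
OR is true when at least one operand is true; AND requires both.

False


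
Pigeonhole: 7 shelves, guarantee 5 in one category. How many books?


Pigeonhole: to guarantee k in one of n categories, need (k-1)×n + 1.
k = 5, n = 7
Minimum = (5-1) × 7 + 1 = 4 × 7 + 1

29


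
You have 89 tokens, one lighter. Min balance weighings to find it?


Each weighing has 3 outcomes (left heavy / balance / right heavy), so k weighings distinguish at most 3^k cases; splitting into three near-equal groups achieves this.
Need 3^k ≥ 89: 3^4 = 81 < 89 ≤ 3^5 = 243
k = ⌈log₃(89)⌉ = 5

5


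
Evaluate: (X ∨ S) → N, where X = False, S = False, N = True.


X = False, S = False, N = True
Step 1: X ∨ S = False OR False = False
Step 2: (False) → N: false only when antecedent=True and N=False.
Result: True

True


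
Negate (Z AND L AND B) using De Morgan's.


De Morgan's law: ¬(P ∧ Q ∧ R) ≡ ¬P ∨ ¬Q ∨ ¬R
¬(Z ∧ L ∧ B) = ¬Z ∨ ¬L ∨ ¬B

¬Z ∨ ¬L ∨ ¬B


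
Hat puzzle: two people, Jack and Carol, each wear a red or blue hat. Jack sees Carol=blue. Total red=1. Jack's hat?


Total red = 1, Carol = blue
Red accounted for: 0
Remaining for Jack: 1
Jack's hat is red.

red


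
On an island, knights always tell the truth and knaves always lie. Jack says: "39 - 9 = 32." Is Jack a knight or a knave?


Statement: "39 - 9 = 32."
Actual: 39 - 9 = 30
Claimed: 32
Statement is FALSE → Jack lies → Knave

Knave


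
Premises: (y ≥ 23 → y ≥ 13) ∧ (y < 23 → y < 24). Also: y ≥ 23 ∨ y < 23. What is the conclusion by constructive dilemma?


Constructive dilemma: (P → Q) ∧ (R → S), P ∨ R ⊢ Q ∨ S
Premise 1: y ≥ 23 → y ≥ 13
Premise 2: y < 23 → y < 24
Premise 3: y ≥ 23 ∨ y < 23
Case 1: Assuming y ≥ 23, then by Premise 1, y ≥ 13.
Case 2: Assuming y < 23, then by Premise 2, y < 24.
Since one of y ≥ 23 or y < 23 must hold, we get y ≥ 13 or y < 24.

y ≥ 13 or y < 24.


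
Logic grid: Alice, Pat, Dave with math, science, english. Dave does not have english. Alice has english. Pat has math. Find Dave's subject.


From clues:
  Alice → english
  Pat → math
By elimination, Dave gets the remaining.

science


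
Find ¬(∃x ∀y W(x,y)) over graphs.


Original: ∃x ∀y W(x,y)
Rule: ¬∀→∃, ¬∃→∀, negate predicate.
Negation: ∀x ∃y ¬W(x,y)

∀x ∃y ¬W(x,y)


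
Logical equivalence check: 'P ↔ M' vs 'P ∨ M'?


Expression 1: P ↔ M
Expression 2: P ∨ M
Truth table (P M | Expr1 Expr2):
  T T |   T     T
  T F |   F     T   ← differ
  F T |   F     T   ← differ
  F F |   T     F   ← differ
Counterexample: P=T, M=F gives Expr1 = F but Expr2 = T, so the expressions are NOT logically equivalent.

No


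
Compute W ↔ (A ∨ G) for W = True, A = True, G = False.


W = True, A = True, G = False
Step 1: A ∨ G = True OR False = True
Step 2: W ↔ (True): true when both sides have same truth value.
Result: True ↔ True = True

True


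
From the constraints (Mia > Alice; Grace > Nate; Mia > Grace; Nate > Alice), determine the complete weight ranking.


Constraints: Mia > Alice; Grace > Nate; Mia > Grace; Nate > Alice
Method: at each step, the next-highest is the one remaining person who never appears on the smaller side of a constraint between remaining people.
  Step 1: remaining {Mia, Grace, Alice, Nate}; on the smaller side: {Grace, Alice, Nate} → Mia is next (Mia > Alice; Mia > Grace).
  Step 2: remaining {Grace, Alice, Nate}; on the smaller side: {Alice, Nate} → Grace is next (Grace > Nate).
  Step 3: remaining {Alice, Nate}; on the smaller side: {Alice} → Nate is next (Nate > Alice).
  Step 4: only Alice remains → lowest.
Final ranking (highest to lowest):

Mia > Grace > Nate > Alice


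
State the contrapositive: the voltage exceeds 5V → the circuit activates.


Original: If the voltage exceeds 5V, then the circuit activates
Contrapositive: If ¬Q, then ¬P
Negate Q: not (the circuit activates)
Negate P: not (the voltage exceeds 5V)

If not (the circuit activates), then not (the voltage exceeds 5V).


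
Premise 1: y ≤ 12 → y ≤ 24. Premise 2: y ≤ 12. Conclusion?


Modus ponens: P → Q, P ⊢ Q
P: y ≤ 12
Q: y ≤ 24
We have P → Q and P is true.
By modus ponens, Q must be true.

y ≤ 24


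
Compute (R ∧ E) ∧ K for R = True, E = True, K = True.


R = True, E = True, K = True
Step 1: R ∧ E = True AND True = True
Step 2: True ∧ K = True AND True = True
AND is true only when ALL operands are true.

True


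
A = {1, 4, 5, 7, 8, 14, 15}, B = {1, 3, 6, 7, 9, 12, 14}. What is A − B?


A = {1, 4, 5, 7, 8, 14, 15}
B = {1, 3, 6, 7, 9, 12, 14}
Operation: difference A − B
In A but not B: 4, 5, 8, 15

{4, 5, 8, 15}


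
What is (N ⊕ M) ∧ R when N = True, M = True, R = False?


N = True, M = True, R = False
Step 1: N ⊕ M = True XOR True = False
Step 2: False ∧ R = False AND False = False
XOR true when exactly one of N,M is true; then AND with R.

False


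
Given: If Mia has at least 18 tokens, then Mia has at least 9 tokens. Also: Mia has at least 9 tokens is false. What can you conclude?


Modus tollens: P → Q, ¬Q ⊢ ¬P
P: Mia has at least 18 tokens
Q: Mia has at least 9 tokens
We have P → Q and Q is false.
By modus tollens, P must be false.

It is not the case that Mia has at least 18 tokens


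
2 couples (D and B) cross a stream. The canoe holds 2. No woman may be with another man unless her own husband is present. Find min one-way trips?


Label couples D and B.
1. WD+WB → (far: WD,WB; near: HD,HB)
2. WD ←   (far: WB; near: HD,HB,WD)
3. HD+HB → (far: HD,HB,WB; near: WD)
4. HD ←   (far: HB,WB; near: HD,WD)  — HD returns, since WD is alone on near bank
5. HD+WD → (far: all four; near: empty)
Every state respects the constraint.
Minimum trips = 5

5


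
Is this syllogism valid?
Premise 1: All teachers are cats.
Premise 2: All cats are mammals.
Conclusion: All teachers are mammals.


Premise 1: All teachers are cats.
Premise 2: All cats are mammals.
Conclusion: All teachers are mammals.
Barbara syllogism (AAA-1): All A are B, All B are C → All A are C.
Middle term (cats) distributed in premise 2.

Valid


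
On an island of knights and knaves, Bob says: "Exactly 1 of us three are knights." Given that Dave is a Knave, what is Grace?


Bob claims exactly 1 knights among Bob, Dave, Grace.
Given: Dave is a Knave.

Case 1: Bob is a Knight (tells truth)
  Then exactly 1 of the three are knights.
  Counting Bob, Dave: 1 knight(s) so far. Need 0 more → Grace = Knave.
Case 2: Bob is a Knave (lies)
  Then the count is NOT 1.
  If Grace = Knight, count = 1 = 1 → claim would be true, contradicts lie.
  If Grace = Knave, count = 0 ≠ 1 → lie confirmed ✓

Grace is a Knave.

Knave


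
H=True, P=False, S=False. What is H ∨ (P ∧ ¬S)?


H = True, P = False, S = False
Expression: H ∨ (P ∧ ¬S)
Step 1: ¬S = NOT False = True
Step 2: P ∧ ¬S = False AND True = False
Step 3: H ∨ (False) = True OR False = True

True


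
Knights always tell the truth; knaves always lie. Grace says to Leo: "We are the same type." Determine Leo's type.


Grace says: "We are the same type."
Case 1: Grace is a Knight (truth-teller)
  Statement is true → they ARE the same → Leo is also a Knight
Case 2: Grace is a Knave (liar)
  Statement is false → they are NOT the same → Leo is a Knight
In both cases, Leo is a Knight.

Knight


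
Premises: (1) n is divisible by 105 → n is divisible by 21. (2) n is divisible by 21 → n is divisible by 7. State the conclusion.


Hypothetical syllogism: P → Q, Q → R ⊢ P → R
Premise 1: n is divisible by 105 → n is divisible by 21
Premise 2: n is divisible by 21 → n is divisible by 7
Chain the implications: the middle term (n is divisible by 21) links the two.
Conclusion: If n is divisible by 105, then n is divisible by 7.

If n is divisible by 105, then n is divisible by 7.


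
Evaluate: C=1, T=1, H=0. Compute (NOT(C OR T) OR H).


C OR T = 1
NOT(1) = 0
0 OR 0 = 0

0


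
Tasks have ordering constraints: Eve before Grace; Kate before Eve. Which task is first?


Constraints: Eve before Grace; Kate before Eve
The first task can have nothing scheduled before it, so it must never appear on the right of a 'before'.
Tasks appearing after some 'before': Grace, Eve.
The only task not in that list is Kate → it is first.

Kate


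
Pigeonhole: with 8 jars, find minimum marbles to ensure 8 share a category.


Pigeonhole: to guarantee k in one of n categories, need (k-1)×n + 1.
k = 8, n = 8
Minimum = (8-1) × 8 + 1 = 7 × 8 + 1

57


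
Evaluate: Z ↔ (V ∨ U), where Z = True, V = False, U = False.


Z = True, V = False, U = False
Step 1: V ∨ U = False OR False = False
Step 2: Z ↔ (False): true when both sides have same truth value.
Result: True ↔ False = False

False


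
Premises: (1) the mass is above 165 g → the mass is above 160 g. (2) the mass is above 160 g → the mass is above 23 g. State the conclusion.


Hypothetical syllogism: P → Q, Q → R ⊢ P → R
Premise 1: the mass is above 165 g → the mass is above 160 g
Premise 2: the mass is above 160 g → the mass is above 23 g
Chain the implications: the middle term (the mass is above 160 g) links the two.
Conclusion: If the mass is above 165 g, then the mass is above 23 g.

If the mass is above 165 g, then the mass is above 23 g.


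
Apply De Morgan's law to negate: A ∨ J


De Morgan's law: ¬(P ∨ Q) ≡ ¬P ∧ ¬Q
¬(A ∨ J) = ¬A ∧ ¬J

¬A ∧ ¬J


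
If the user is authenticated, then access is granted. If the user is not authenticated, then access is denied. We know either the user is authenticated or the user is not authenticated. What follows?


Constructive dilemma: (P → Q) ∧ (R → S), P ∨ R ⊢ Q ∨ S
Premise 1: the user is authenticated → access is granted
Premise 2: the user is not authenticated → access is denied
Premise 3: the user is authenticated ∨ the user is not authenticated
Case 1: Assuming the user is authenticated, then by Premise 1, access is granted.
Case 2: Assuming the user is not authenticated, then by Premise 2, access is denied.
Since one of the user is authenticated or the user is not authenticated must hold, we get access is granted or access is denied.

Access is granted or access is denied.


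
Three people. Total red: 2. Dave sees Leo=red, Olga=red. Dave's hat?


Total red = 2, seen red = 2
Own red = 2 - 2 = 0
Dave's hat is blue.

blue


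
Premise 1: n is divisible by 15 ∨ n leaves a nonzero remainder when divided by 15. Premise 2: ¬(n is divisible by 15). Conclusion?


Disjunctive syllogism: P ∨ Q, ¬P ⊢ Q
Disjunction: n is divisible by 15 ∨ n leaves a nonzero remainder when divided by 15
We know it is not the case that n is divisible by 15.
By disjunctive syllogism, the other disjunct must be true.

n leaves a nonzero remainder when divided by 15


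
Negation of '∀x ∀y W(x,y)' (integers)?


Original: ∀x ∀y W(x,y)
Rule: ¬∀→∃, ¬∃→∀, negate predicate.
Negation: ∃x ∃y ¬W(x,y)

∃x ∃y ¬W(x,y)


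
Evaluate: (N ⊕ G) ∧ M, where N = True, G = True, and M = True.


N = True, G = True, M = True
Step 1: N ⊕ G = True XOR True = False
Step 2: False ∧ M = False AND True = False
XOR true when exactly one of N,G is true; then AND with M.

False


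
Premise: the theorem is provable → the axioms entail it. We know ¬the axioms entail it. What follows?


Modus tollens: P → Q, ¬Q ⊢ ¬P
P: the theorem is provable
Q: the axioms entail it
We have P → Q and Q is false.
By modus tollens, P must be false.

It is not the case that the theorem is provable


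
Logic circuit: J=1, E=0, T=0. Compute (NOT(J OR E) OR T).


J OR E = 1
NOT(1) = 0
0 OR 0 = 0

0


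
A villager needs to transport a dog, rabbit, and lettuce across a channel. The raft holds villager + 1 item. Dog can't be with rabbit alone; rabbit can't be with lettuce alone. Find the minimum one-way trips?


1. villager+rabbit → 2. villager ← 3. villager+dog → 4. villager+rabbit ← 5. villager+lettuce → 6. villager ← 7. villager+rabbit →
Minimum trips = 7

7


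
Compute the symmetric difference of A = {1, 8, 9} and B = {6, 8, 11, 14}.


A = {1, 8, 9}
B = {6, 8, 11, 14}
Operation: symmetric difference
In A only: [1, 9], in B only: [6, 11, 14]

{1, 6, 9, 11, 14}


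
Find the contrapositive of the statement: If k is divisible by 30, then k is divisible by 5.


Original: If k is divisible by 30, then k is divisible by 5
Contrapositive: If ¬Q, then ¬P
Negate Q: not (k is divisible by 5)
Negate P: not (k is divisible by 30)

If not (k is divisible by 5), then not (k is divisible by 30).


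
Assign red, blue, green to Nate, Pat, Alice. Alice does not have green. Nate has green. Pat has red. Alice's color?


From clues:
  Pat → red
  Nate → green
By elimination, Alice gets the remaining.

blue


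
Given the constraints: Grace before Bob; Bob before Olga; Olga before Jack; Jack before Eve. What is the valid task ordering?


Constraints: Grace before Bob; Bob before Olga; Olga before Jack; Jack before Eve
Method: repeatedly schedule the remaining task that has no remaining task required before it.
  Step 1: remaining {Olga, Grace, Jack, Eve, Bob}; every task except Grace still has a predecessor pending → schedule Grace.
  Step 2: remaining {Olga, Jack, Eve, Bob}; every task except Bob still has a predecessor pending → schedule Bob.
  Step 3: remaining {Olga, Jack, Eve}; every task except Olga still has a predecessor pending → schedule Olga.
  Step 4: remaining {Jack, Eve}; every task except Jack still has a predecessor pending → schedule Jack.
  Step 5: only Eve remains → schedule Eve.
Resulting order:

Grace → Bob → Olga → Jack → Eve


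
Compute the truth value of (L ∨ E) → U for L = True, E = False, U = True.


L = True, E = False, U = True
Step 1: L ∨ E = True OR False = True
Step 2: (True) → U: false only when antecedent=True and U=False.
Result: True

True


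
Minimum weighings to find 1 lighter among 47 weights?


Each weighing has 3 outcomes (left heavy / balance / right heavy), so k weighings distinguish at most 3^k cases; splitting into three near-equal groups achieves this.
Need 3^k ≥ 47: 3^3 = 27 < 47 ≤ 3^4 = 81
k = ⌈log₃(47)⌉ = 4

4


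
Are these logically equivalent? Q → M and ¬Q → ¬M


Expression 1: Q → M
Expression 2: ¬Q → ¬M
Truth table (Q M | Expr1 Expr2):
  T T |   T     T
  T F |   F     T   ← differ
  F T |   T     F   ← differ
  F F |   T     T
Counterexample: Q=T, M=F gives Expr1 = F but Expr2 = T, so the expressions are NOT logically equivalent.

No


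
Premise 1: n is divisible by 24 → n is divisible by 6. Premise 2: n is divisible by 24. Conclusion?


Modus ponens: P → Q, P ⊢ Q
P: n is divisible by 24
Q: n is divisible by 6
We have P → Q and P is true.
By modus ponens, Q must be true.

n is divisible by 6


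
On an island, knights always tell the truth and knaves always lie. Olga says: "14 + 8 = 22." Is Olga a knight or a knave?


Statement: "14 + 8 = 22."
Actual: 14 + 8 = 22
Claimed: 22
Statement is TRUE → Olga tells the truth → Knight

Knight


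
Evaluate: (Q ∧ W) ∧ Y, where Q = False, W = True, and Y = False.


Q = False, W = True, Y = False
Step 1: Q ∧ W = False AND True = False
Step 2: False ∧ Y = False AND False = False
AND is true only when ALL operands are true.

False


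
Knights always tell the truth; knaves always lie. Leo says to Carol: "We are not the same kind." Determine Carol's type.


Leo says: "We are not the same kind."
Case 1: Leo is a Knight (truth-teller)
  Statement is true → they ARE different → Carol is a Knave
Case 2: Leo is a Knave (liar)
  Statement is false → they are NOT different → Carol is a Knave
In both cases, Carol is a Knave.

Knave


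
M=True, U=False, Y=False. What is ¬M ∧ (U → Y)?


M = True, U = False, Y = False
Expression: ¬M ∧ (U → Y)
Step 1: ¬M = NOT True = False
Step 2: U → Y = False → False (false only if U=True, Y=False) = True
Step 3: (False) ∧ (True) = False AND True = False

False


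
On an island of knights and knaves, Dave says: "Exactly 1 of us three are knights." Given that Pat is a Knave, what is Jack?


Dave claims exactly 1 knights among Dave, Pat, Jack.
Given: Pat is a Knave.

Case 1: Dave is a Knight (tells truth)
  Then exactly 1 of the three are knights.
  Counting Dave, Pat: 1 knight(s) so far. Need 0 more → Jack = Knave.
Case 2: Dave is a Knave (lies)
  Then the count is NOT 1.
  If Jack = Knight, count = 1 = 1 → claim would be true, contradicts lie.
  If Jack = Knave, count = 0 ≠ 1 → lie confirmed ✓

Jack is a Knave.

Knave


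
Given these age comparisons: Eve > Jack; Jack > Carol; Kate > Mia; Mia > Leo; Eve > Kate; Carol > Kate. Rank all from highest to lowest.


Constraints: Eve > Jack; Jack > Carol; Kate > Mia; Mia > Leo; Eve > Kate; Carol > Kate
Method: at each step, the next-highest is the one remaining person who never appears on the smaller side of a constraint between remaining people.
  Step 1: remaining {Leo, Carol, Jack, Kate, Eve, Mia}; on the smaller side: {Leo, Carol, Jack, Kate, Mia} → Eve is next (Eve > Jack; Eve > Kate).
  Step 2: remaining {Leo, Carol, Jack, Kate, Mia}; on the smaller side: {Leo, Carol, Kate, Mia} → Jack is next (Jack > Carol).
  Step 3: remaining {Leo, Carol, Kate, Mia}; on the smaller side: {Leo, Kate, Mia} → Carol is next (Carol > Kate).
  Step 4: remaining {Leo, Kate, Mia}; on the smaller side: {Leo, Mia} → Kate is next (Kate > Mia).
  Step 5: remaining {Leo, Mia}; on the smaller side: {Leo} → Mia is next (Mia > Leo).
  Step 6: only Leo remains → lowest.
Final ranking (highest to lowest):

Eve > Jack > Carol > Kate > Mia > Leo


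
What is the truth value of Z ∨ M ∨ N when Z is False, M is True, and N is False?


Z = False, M = True, N = False
Step 1: Z ∨ M = False OR True = True
Step 2: True ∨ N = True OR False = True
OR is true when at least one operand is true.

True


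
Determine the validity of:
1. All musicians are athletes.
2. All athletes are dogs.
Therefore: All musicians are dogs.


Premise 1: All musicians are athletes.
Premise 2: All athletes are dogs.
Conclusion: All musicians are dogs.
Barbara syllogism (AAA-1): All A are B, All B are C → All A are C.
Middle term (athletes) distributed in premise 2.

Valid


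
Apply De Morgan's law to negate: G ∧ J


De Morgan's law: ¬(P ∧ Q) ≡ ¬P ∨ ¬Q
¬(G ∧ J) = ¬G ∨ ¬J

¬G ∨ ¬J


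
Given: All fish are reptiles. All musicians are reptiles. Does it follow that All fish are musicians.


Premise 1: All fish are reptiles.
Premise 2: All musicians are reptiles.
Conclusion: All fish are musicians.
Fallacy: undistributed middle. reptiles is predicate in both.
Counterexample: fish and musicians could be disjoint subsets of reptiles.

Invalid


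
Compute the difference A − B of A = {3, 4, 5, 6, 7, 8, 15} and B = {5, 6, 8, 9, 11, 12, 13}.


A = {3, 4, 5, 6, 7, 8, 15}
B = {5, 6, 8, 9, 11, 12, 13}
Operation: difference A − B
In A but not B: 3, 4, 7, 15

{3, 4, 7, 15}


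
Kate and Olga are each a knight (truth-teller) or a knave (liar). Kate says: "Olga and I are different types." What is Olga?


Kate says: "Olga and I are different types."
Case 1: Kate is a Knight (truth-teller)
  Statement is true → they ARE different → Olga is a Knave
Case 2: Kate is a Knave (liar)
  Statement is false → they are NOT different → Olga is a Knave
In both cases, Olga is a Knave.

Knave


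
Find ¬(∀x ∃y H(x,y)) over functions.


Original: ∀x ∃y H(x,y)
Rule: ¬∀→∃, ¬∃→∀, negate predicate.
Negation: ∃x ∀y ¬H(x,y)

∃x ∀y ¬H(x,y)


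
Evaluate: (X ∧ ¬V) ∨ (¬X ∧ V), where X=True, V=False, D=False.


X = True, V = False, D = False
Expression: (X ∧ ¬V) ∨ (¬X ∧ V)
Step 1: ¬V = NOT False = True
Step 2: X ∧ ¬V = True AND True = True
Step 3: ¬X = NOT True = False
Step 4: ¬X ∧ V = False AND False = False
Step 5: (True) ∨ (False) = True OR False = True

True


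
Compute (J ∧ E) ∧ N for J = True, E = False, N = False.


J = True, E = False, N = False
Step 1: J ∧ E = True AND False = False
Step 2: False ∧ N = False AND False = False
AND is true only when ALL operands are true.

False


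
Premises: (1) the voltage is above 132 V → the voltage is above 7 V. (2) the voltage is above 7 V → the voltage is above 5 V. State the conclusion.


Hypothetical syllogism: P → Q, Q → R ⊢ P → R
Premise 1: the voltage is above 132 V → the voltage is above 7 V
Premise 2: the voltage is above 7 V → the voltage is above 5 V
Chain the implications: the middle term (the voltage is above 7 V) links the two.
Conclusion: If the voltage is above 132 V, then the voltage is above 5 V.

If the voltage is above 132 V, then the voltage is above 5 V.


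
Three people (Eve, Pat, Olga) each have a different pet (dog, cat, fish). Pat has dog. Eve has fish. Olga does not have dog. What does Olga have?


From clues:
  Pat → dog
  Eve → fish
By elimination, Olga gets the remaining.

cat


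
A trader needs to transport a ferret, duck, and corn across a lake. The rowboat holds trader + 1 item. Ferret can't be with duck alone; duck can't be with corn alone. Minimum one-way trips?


1. trader+duck → 2. trader ← 3. trader+ferret → 4. trader+duck ← 5. trader+corn → 6. trader ← 7. trader+duck →
Minimum trips = 7

7


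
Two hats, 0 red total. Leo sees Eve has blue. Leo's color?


Total red = 0, Eve = blue
Red accounted for: 0
Remaining for Leo: 0
Leo's hat is blue.

blue


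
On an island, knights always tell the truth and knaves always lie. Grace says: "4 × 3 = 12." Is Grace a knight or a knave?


Statement: "4 × 3 = 12."
Actual: 4 × 3 = 12
Claimed: 12
Statement is TRUE → Grace tells the truth → Knight

Knight


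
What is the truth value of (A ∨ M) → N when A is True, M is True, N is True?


A = True, M = True, N = True
Step 1: A ∨ M = True OR True = True
Step 2: (True) → N: false only when antecedent=True and N=False.
Result: True

True


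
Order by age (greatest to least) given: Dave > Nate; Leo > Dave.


Constraints: Dave > Nate; Leo > Dave
Method: at each step, the next-highest is the one remaining person who never appears on the smaller side of a constraint between remaining people.
  Step 1: remaining {Dave, Leo, Nate}; on the smaller side: {Dave, Nate} → Leo is next (Leo > Dave).
  Step 2: remaining {Dave, Nate}; on the smaller side: {Nate} → Dave is next (Dave > Nate).
  Step 3: only Nate remains → lowest.
Final ranking (highest to lowest):

Leo > Dave > Nate


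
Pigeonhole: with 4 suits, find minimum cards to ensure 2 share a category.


Pigeonhole: to guarantee k in one of n categories, need (k-1)×n + 1.
k = 2, n = 4
Minimum = (2-1) × 4 + 1 = 1 × 4 + 1

5


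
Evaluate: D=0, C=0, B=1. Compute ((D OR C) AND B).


D OR C = 0|0 = 0
0 AND 1 = 0

0


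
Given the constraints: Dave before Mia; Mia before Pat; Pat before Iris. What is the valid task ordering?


Constraints: Dave before Mia; Mia before Pat; Pat before Iris
Method: repeatedly schedule the remaining task that has no remaining task required before it.
  Step 1: remaining {Mia, Dave, Pat, Iris}; every task except Dave still has a predecessor pending → schedule Dave.
  Step 2: remaining {Mia, Pat, Iris}; every task except Mia still has a predecessor pending → schedule Mia.
  Step 3: remaining {Pat, Iris}; every task except Pat still has a predecessor pending → schedule Pat.
  Step 4: only Iris remains → schedule Iris.
Resulting order:

Dave → Mia → Pat → Iris


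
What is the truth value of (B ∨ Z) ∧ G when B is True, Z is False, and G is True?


B = True, Z = False, G = True
Step 1: B ∨ Z = True OR False = True
Step 2: True ∧ G = True AND True = True
OR is true when at least one operand is true; AND requires both.

True


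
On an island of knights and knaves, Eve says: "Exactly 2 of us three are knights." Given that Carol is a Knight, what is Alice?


Eve claims exactly 2 knights among Eve, Carol, Alice.
Given: Carol is a Knight.

Case 1: Eve is a Knight (tells truth)
  Then exactly 2 of the three are knights.
  Counting Eve, Carol: 2 knight(s) so far. Need 0 more → Alice = Knave.
Case 2: Eve is a Knave (lies)
  Then the count is NOT 2.
  If Alice = Knight, count = 2 = 2 → claim would be true, contradicts lie.
  If Alice = Knave, count = 1 ≠ 2 → lie confirmed ✓

Alice is a Knave.

Knave


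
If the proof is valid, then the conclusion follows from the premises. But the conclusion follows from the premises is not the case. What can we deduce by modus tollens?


Modus tollens: P → Q, ¬Q ⊢ ¬P
P: the proof is valid
Q: the conclusion follows from the premises
We have P → Q and Q is false.
By modus tollens, P must be false.

It is not the case that the proof is valid


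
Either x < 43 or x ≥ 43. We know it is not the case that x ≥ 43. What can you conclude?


Disjunctive syllogism: P ∨ Q, ¬P ⊢ Q
Disjunction: x < 43 ∨ x ≥ 43
We know it is not the case that x ≥ 43.
By disjunctive syllogism, the other disjunct must be true.

x < 43


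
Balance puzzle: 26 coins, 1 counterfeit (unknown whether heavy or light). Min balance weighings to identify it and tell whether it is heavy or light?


Let n = 26. 52 possibilities (n coins × lighter/heavier); each weighing has 3 outcomes.
Bound for k weighings: say the first weighing puts j coins on each pan. If it tips, the 2j weighed coins remain suspects (each with a known direction) and k-1 weighings give 3^(k-1) outcomes; 3^(k-1) is odd, so 2j ≤ 3^(k-1) - 1. If it balances, the n - 2j unweighed coins remain with direction unknown: 2(n - 2j) ≤ 3^(k-1) - 1 by the same parity argument. Adding, n ≤ (3^(k-1) - 1) + (3^(k-1) - 1)/2 = (3^k - 3)/2, and the classical three-group strategy achieves this (3 coins in 2 weighings, 12 in 3, 39 in 4, 120 in 5).
So we need the smallest k with (3^k - 3)/2 ≥ 26.
k = 3: (3^3 - 3)/2 = 12 < 26 ✗
k = 4: (3^4 - 3)/2 = 39 ≥ 26 ✓

4


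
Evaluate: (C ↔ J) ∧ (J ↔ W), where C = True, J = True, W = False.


C = True, J = True, W = False
Step 1: C ↔ J is true when C and J have the same value. Result: True
Step 2: J ↔ W is true when J and W have the same value. Result: False
Step 3: True ∧ False = False

False


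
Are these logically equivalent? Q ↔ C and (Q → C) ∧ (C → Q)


Expression 1: Q ↔ C
Expression 2: (Q → C) ∧ (C → Q)
Truth table (Q C | Expr1 Expr2):
  T T |   T     T
  T F |   F     F
  F T |   F     F
  F F |   T     T
All 4 rows agree, so the expressions are logically equivalent.

Yes


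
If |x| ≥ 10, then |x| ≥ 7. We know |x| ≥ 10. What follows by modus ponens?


Modus ponens: P → Q, P ⊢ Q
P: |x| ≥ 10
Q: |x| ≥ 7
We have P → Q and P is true.
By modus ponens, Q must be true.

|x| ≥ 7
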